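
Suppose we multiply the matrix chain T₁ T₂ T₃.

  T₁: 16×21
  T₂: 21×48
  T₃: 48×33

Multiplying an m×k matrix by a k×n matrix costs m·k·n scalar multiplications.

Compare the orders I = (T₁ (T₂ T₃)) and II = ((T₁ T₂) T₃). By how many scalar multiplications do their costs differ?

2880

Order I = (T₁ (T₂ T₃)): (T₂ T₃): 21×48 by 48×33 → 21×33, cost 21·48·33 = 33264; (T₁ (T₂ T₃)): 16×21 by 21×33 → 16×33, cost 16·21·33 = 11088; cumulative 44352. Total 44352.
Order II = ((T₁ T₂) T₃): (T₁ T₂): 16×21 by 21×48 → 16×48, cost 16·21·48 = 16128; ((T₁ T₂) T₃): 16×48 by 48×33 → 16×33, cost 16·48·33 = 25344; cumulative 41472. Total 41472.
Difference: |44352 − 41472| = 2880.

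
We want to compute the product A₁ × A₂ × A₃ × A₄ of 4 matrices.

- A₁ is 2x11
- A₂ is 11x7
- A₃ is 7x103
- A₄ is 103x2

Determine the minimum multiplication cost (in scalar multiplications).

1624

Adjacent pairs: A₁A₂ = 2·11·7 = 154; A₂A₃ = 11·7·103 = 7931; A₃A₄ = 7·103·2 = 1442.
Length 3: A₁..A₃: k=1: 0+7931+2·11·103=10197; k=2: 154+0+2·7·103=1596 → min 1596 | A₂..A₄: k=2: 0+1442+11·7·2=1596; k=3: 7931+0+11·103·2=10197 → min 1596.
Length 4: A₁..A₄: k=1: 0+1596+2·11·2=1640; k=2: 154+1442+2·7·2=1624; k=3: 1596+0+2·103·2=2008 → min 1624.
Optimal order: ((A₁ × A₂) × (A₃ × A₄)) with cost 1624.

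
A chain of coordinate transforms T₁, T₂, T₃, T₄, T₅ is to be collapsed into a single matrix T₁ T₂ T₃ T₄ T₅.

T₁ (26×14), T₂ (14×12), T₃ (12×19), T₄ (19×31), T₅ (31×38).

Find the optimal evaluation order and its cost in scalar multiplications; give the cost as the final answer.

37428

Adjacent pairs: T₁T₂ = 26·14·12 = 4368; T₂T₃ = 14·12·19 = 3192; T₃T₄ = 12·19·31 = 7068; T₄T₅ = 19·31·38 = 22382.
Length 3: T₁..T₃: k=1: 0+3192+26·14·19=10108; k=2: 4368+0+26·12·19=10296 → min 10108 | T₂..T₄: k=2: 0+7068+14·12·31=12276; k=3: 3192+0+14·19·31=11438 → min 11438 | T₃..T₅: k=3: 0+22382+12·19·38=31046; k=4: 7068+0+12·31·38=21204 → min 21204.
Length 4: T₁..T₄: k=1: 0+11438+26·14·31=22722; k=2: 4368+7068+26·12·31=21108; k=3: 10108+0+26·19·31=25422 → min 21108 | T₂..T₅: k=2: 0+21204+14·12·38=27588; k=3: 3192+22382+14·19·38=35682; k=4: 11438+0+14·31·38=27930 → min 27588.
Length 5: T₁..T₅: k=1: 0+27588+26·14·38=41420; k=2: 4368+21204+26·12·38=37428; k=3: 10108+22382+26·19·38=51262; k=4: 21108+0+26·31·38=51736 → min 37428.
Optimal parenthesization: ((T₁ T₂) ((T₃ T₄) T₅)) with cost 37428.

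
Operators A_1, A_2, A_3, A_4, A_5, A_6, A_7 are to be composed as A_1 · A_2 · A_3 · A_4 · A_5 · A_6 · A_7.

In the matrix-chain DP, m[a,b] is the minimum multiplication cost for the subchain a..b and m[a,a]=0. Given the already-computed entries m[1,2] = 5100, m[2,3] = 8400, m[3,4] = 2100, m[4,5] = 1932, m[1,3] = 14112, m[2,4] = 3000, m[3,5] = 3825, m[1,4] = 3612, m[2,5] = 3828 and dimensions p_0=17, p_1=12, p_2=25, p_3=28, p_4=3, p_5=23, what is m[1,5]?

4785

m[1,5] = min over k∈[1,4] of m[1,k]+m[k+1,5]+p_{0}·p_k·p_{5}.
k=1: 0 + 3828 + 17·12·23 = 8520; k=2: 5100 + 3825 + 17·25·23 = 18700; k=3: 14112 + 1932 + 17·28·23 = 26992; k=4: 3612 + 0 + 17·3·23 = 4785.
Minimum: 4785 at k=4.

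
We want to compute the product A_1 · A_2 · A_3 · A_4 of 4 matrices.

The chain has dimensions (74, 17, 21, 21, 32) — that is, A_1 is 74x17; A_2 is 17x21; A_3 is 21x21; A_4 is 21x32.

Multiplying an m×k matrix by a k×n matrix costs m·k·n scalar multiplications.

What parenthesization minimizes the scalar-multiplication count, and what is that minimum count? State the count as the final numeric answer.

59177

Adjacent pairs: A_1A_2 = 74·17·21 = 26418; A_2A_3 = 17·21·21 = 7497; A_3A_4 = 21·21·32 = 14112.
Length 3: A_1..A_3: k=1: 0+7497+74·17·21=33915; k=2: 26418+0+74·21·21=59052 → min 33915 | A_2..A_4: k=2: 0+14112+17·21·32=25536; k=3: 7497+0+17·21·32=18921 → min 18921.
Length 4: A_1..A_4: k=1: 0+18921+74·17·32=59177; k=2: 26418+14112+74·21·32=90258; k=3: 33915+0+74·21·32=83643 → min 59177.
Optimal parenthesization: (A_1 · ((A_2 · A_3) · A_4)) with cost 59177.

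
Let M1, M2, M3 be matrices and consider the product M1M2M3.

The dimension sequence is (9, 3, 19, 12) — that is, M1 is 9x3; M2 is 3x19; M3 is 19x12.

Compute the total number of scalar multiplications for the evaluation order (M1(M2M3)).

1008

(M2M3): 3×19 by 19×12 → 3×12, cost 3·19·12 = 684
(M1(M2M3)): 9×3 by 3×12 → 9×12, cost 9·3·12 = 324; cumulative 1008
Total: 1008 scalar multiplications.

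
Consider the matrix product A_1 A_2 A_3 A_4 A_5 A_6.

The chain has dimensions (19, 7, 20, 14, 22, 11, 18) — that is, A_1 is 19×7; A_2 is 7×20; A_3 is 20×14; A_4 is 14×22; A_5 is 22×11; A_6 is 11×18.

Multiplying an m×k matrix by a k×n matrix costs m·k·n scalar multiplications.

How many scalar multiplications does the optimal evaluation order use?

Adjacent pairs: A_1A_2 = 19·7·20 = 2660; A_2A_3 = 7·20·14 = 1960; A_3A_4 = 20·14·22 = 6160; A_4A_5 = 14·22·11 = 3388; A_5A_6 = 22·11·18 = 4356.
Length 3: A_1..A_3: k=1: 0+1960+19·7·14=3822; k=2: 2660+0+19·20·14=7980 → min 3822 | A_2..A_4: k=2: 0+6160+7·20·22=9240; k=3: 1960+0+7·14·22=4116 → min 4116 | A_3..A_5: k=3: 0+3388+20·14·11=6468; k=4: 6160+0+20·22·11=11000 → min 6468 | A_4..A_6: k=4: 0+4356+14·22·18=9900; k=5: 3388+0+14·11·18=6160 → min 6160.
Length 4: A_1..A_4: k=1: 0+4116+19·7·22=7042; k=2: 2660+6160+19·20·22=17180; k=3: 3822+0+19·14·22=9674 → min 7042 | A_2..A_5: k=2: 0+6468+7·20·11=8008; k=3: 1960+3388+7·14·11=6426; k=4: 4116+0+7·22·11=5810 → min 5810 | A_3..A_6: k=3: 0+6160+20·14·18=11200; k=4: 6160+4356+20·22·18=18436; k=5: 6468+0+20·11·18=10428 → min 10428.
Length 5: A_1..A_5: k=1: 0+5810+19·7·11=7273; k=2: 2660+6468+19·20·11=13308; k=3: 3822+3388+19·14·11=10136; k=4: 7042+0+19·22·11=11640 → min 7273 | A_2..A_6: k=2: 0+10428+7·20·18=12948; k=3: 1960+6160+7·14·18=9884; k=4: 4116+4356+7·22·18=11244; k=5: 5810+0+7·11·18=7196 → min 7196.
Length 6: A_1..A_6: k=1: 0+7196+19·7·18=9590; k=2: 2660+10428+19·20·18=19928; k=3: 3822+6160+19·14·18=14770; k=4: 7042+4356+19·22·18=18922; k=5: 7273+0+19·11·18=11035 → min 9590.
Optimal order: (A_1 ((((A_2 A_3) A_4) A_5) A_6)) with cost 9590.

9590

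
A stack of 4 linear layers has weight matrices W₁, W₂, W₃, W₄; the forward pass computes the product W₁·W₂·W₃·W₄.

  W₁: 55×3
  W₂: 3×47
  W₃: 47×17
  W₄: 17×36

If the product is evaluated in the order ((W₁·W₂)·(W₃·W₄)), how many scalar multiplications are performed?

129579

(W₁·W₂): 55×3 by 3×47 → 55×47, cost 55·3·47 = 7755
(W₃·W₄): 47×17 by 17×36 → 47×36, cost 47·17·36 = 28764
((W₁·W₂)·(W₃·W₄)): 55×47 by 47×36 → 55×36, cost 55·47·36 = 93060; cumulative 129579
Total: 129579 scalar multiplications.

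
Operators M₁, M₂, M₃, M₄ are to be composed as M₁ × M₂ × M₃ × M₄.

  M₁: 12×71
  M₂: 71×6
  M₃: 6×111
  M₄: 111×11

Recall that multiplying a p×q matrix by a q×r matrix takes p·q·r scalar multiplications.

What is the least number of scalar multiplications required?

13230

Adjacent pairs: M₁M₂ = 12·71·6 = 5112; M₂M₃ = 71·6·111 = 47286; M₃M₄ = 6·111·11 = 7326.
Length 3: M₁..M₃: k=1: 0+47286+12·71·111=141858; k=2: 5112+0+12·6·111=13104 → min 13104 | M₂..M₄: k=2: 0+7326+71·6·11=12012; k=3: 47286+0+71·111·11=133977 → min 12012.
Length 4: M₁..M₄: k=1: 0+12012+12·71·11=21384; k=2: 5112+7326+12·6·11=13230; k=3: 13104+0+12·111·11=27756 → min 13230.
Optimal order: ((M₁ × M₂) × (M₃ × M₄)) with cost 13230.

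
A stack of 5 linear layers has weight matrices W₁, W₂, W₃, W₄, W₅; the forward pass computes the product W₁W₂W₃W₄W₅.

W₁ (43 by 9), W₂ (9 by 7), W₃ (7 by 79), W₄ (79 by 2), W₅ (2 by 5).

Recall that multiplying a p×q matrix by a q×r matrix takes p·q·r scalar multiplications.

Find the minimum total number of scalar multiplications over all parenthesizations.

2436

Adjacent pairs: W₁W₂ = 43·9·7 = 2709; W₂W₃ = 9·7·79 = 4977; W₃W₄ = 7·79·2 = 1106; W₄W₅ = 79·2·5 = 790.
Length 3: W₁..W₃: k=1: 0+4977+43·9·79=35550; k=2: 2709+0+43·7·79=26488 → min 26488 | W₂..W₄: k=2: 0+1106+9·7·2=1232; k=3: 4977+0+9·79·2=6399 → min 1232 | W₃..W₅: k=3: 0+790+7·79·5=3555; k=4: 1106+0+7·2·5=1176 → min 1176.
Length 4: W₁..W₄: k=1: 0+1232+43·9·2=2006; k=2: 2709+1106+43·7·2=4417; k=3: 26488+0+43·79·2=33282 → min 2006 | W₂..W₅: k=2: 0+1176+9·7·5=1491; k=3: 4977+790+9·79·5=9322; k=4: 1232+0+9·2·5=1322 → min 1322.
Length 5: W₁..W₅: k=1: 0+1322+43·9·5=3257; k=2: 2709+1176+43·7·5=5390; k=3: 26488+790+43·79·5=44263; k=4: 2006+0+43·2·5=2436 → min 2436.
Optimal order: ((W₁(W₂(W₃W₄)))W₅) with cost 2436.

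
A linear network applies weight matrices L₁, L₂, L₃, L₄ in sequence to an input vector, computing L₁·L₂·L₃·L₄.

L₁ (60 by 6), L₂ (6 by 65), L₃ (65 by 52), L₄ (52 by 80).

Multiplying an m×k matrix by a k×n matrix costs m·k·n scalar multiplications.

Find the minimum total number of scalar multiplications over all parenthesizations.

Adjacent pairs: L₁L₂ = 60·6·65 = 23400; L₂L₃ = 6·65·52 = 20280; L₃L₄ = 65·52·80 = 270400.
Length 3: L₁..L₃: k=1: 0+20280+60·6·52=39000; k=2: 23400+0+60·65·52=226200 → min 39000 | L₂..L₄: k=2: 0+270400+6·65·80=301600; k=3: 20280+0+6·52·80=45240 → min 45240.
Length 4: L₁..L₄: k=1: 0+45240+60·6·80=74040; k=2: 23400+270400+60·65·80=605800; k=3: 39000+0+60·52·80=288600 → min 74040.
Optimal order: (L₁·((L₂·L₃)·L₄)) with cost 74040.

74040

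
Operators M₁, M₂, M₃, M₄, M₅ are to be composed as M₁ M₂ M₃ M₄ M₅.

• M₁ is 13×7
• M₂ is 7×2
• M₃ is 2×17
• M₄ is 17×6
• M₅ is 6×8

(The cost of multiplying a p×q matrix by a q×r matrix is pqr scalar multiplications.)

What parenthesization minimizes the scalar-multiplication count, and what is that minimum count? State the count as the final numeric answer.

690

Adjacent pairs: M₁M₂ = 13·7·2 = 182; M₂M₃ = 7·2·17 = 238; M₃M₄ = 2·17·6 = 204; M₄M₅ = 17·6·8 = 816.
Length 3: M₁..M₃: k=1: 0+238+13·7·17=1785; k=2: 182+0+13·2·17=624 → min 624 | M₂..M₄: k=2: 0+204+7·2·6=288; k=3: 238+0+7·17·6=952 → min 288 | M₃..M₅: k=3: 0+816+2·17·8=1088; k=4: 204+0+2·6·8=300 → min 300.
Length 4: M₁..M₄: k=1: 0+288+13·7·6=834; k=2: 182+204+13·2·6=542; k=3: 624+0+13·17·6=1950 → min 542 | M₂..M₅: k=2: 0+300+7·2·8=412; k=3: 238+816+7·17·8=2006; k=4: 288+0+7·6·8=624 → min 412.
Length 5: M₁..M₅: k=1: 0+412+13·7·8=1140; k=2: 182+300+13·2·8=690; k=3: 624+816+13·17·8=3208; k=4: 542+0+13·6·8=1166 → min 690.
Optimal parenthesization: ((M₁ M₂) ((M₃ M₄) M₅)) with cost 690.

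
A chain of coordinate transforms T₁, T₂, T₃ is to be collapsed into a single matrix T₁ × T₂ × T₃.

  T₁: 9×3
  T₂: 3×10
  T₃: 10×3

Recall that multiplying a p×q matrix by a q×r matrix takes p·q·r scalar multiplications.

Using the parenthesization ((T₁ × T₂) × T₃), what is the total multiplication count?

(T₁ × T₂): 9×3 by 3×10 → 9×10, cost 9·3·10 = 270
((T₁ × T₂) × T₃): 9×10 by 10×3 → 9×3, cost 9·10·3 = 270; cumulative 540
Total: 540 scalar multiplications.

540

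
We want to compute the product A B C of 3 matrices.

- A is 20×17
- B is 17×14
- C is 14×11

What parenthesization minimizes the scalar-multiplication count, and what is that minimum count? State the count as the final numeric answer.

(A (B C)): cost 6358.
((A B) C): cost 7840.
Optimal: (A (B C)) with cost 6358.

6358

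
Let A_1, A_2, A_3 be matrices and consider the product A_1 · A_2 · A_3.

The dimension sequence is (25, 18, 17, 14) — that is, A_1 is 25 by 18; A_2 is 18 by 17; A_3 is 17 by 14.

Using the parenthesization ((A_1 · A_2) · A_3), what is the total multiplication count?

13600

(A_1 · A_2): 25×18 by 18×17 → 25×17, cost 25·18·17 = 7650
((A_1 · A_2) · A_3): 25×17 by 17×14 → 25×14, cost 25·17·14 = 5950; cumulative 13600
Total: 13600 scalar multiplications.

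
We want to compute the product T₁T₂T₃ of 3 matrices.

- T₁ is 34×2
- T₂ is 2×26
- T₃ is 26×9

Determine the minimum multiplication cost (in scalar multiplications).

1080

Order (T₁(T₂T₃)): (T₂T₃): 2×26 by 26×9 → 2×9, cost 2·26·9 = 468; (T₁(T₂T₃)): 34×2 by 2×9 → 34×9, cost 34·2·9 = 612; cumulative 1080. Total 1080.
Order ((T₁T₂)T₃): (T₁T₂): 34×2 by 2×26 → 34×26, cost 34·2·26 = 1768; ((T₁T₂)T₃): 34×26 by 26×9 → 34×9, cost 34·26·9 = 7956; cumulative 9724. Total 9724.
Minimum: 1080.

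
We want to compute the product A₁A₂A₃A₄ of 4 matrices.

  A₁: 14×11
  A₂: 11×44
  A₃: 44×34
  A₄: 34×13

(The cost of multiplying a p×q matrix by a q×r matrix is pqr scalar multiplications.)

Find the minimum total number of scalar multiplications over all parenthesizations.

Adjacent pairs: A₁A₂ = 14·11·44 = 6776; A₂A₃ = 11·44·34 = 16456; A₃A₄ = 44·34·13 = 19448.
Length 3: A₁..A₃: k=1: 0+16456+14·11·34=21692; k=2: 6776+0+14·44·34=27720 → min 21692 | A₂..A₄: k=2: 0+19448+11·44·13=25740; k=3: 16456+0+11·34·13=21318 → min 21318.
Length 4: A₁..A₄: k=1: 0+21318+14·11·13=23320; k=2: 6776+19448+14·44·13=34232; k=3: 21692+0+14·34·13=27880 → min 23320.
Optimal order: (A₁((A₂A₃)A₄)) with cost 23320.

23320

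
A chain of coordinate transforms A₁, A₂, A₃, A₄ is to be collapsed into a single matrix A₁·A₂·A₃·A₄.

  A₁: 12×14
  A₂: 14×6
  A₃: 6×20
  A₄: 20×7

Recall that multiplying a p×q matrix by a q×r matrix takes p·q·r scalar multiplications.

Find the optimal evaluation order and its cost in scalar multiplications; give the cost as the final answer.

Adjacent pairs: A₁A₂ = 12·14·6 = 1008; A₂A₃ = 14·6·20 = 1680; A₃A₄ = 6·20·7 = 840.
Length 3: A₁..A₃: k=1: 0+1680+12·14·20=5040; k=2: 1008+0+12·6·20=2448 → min 2448 | A₂..A₄: k=2: 0+840+14·6·7=1428; k=3: 1680+0+14·20·7=3640 → min 1428.
Length 4: A₁..A₄: k=1: 0+1428+12·14·7=2604; k=2: 1008+840+12·6·7=2352; k=3: 2448+0+12·20·7=4128 → min 2352.
Optimal parenthesization: ((A₁·A₂)·(A₃·A₄)) with cost 2352.

2352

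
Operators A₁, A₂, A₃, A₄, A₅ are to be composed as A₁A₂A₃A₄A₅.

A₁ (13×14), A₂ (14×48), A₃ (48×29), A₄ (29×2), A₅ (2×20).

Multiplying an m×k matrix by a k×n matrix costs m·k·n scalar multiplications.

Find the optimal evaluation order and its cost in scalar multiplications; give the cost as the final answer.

Adjacent pairs: A₁A₂ = 13·14·48 = 8736; A₂A₃ = 14·48·29 = 19488; A₃A₄ = 48·29·2 = 2784; A₄A₅ = 29·2·20 = 1160.
Length 3: A₁..A₃: k=1: 0+19488+13·14·29=24766; k=2: 8736+0+13·48·29=26832 → min 24766 | A₂..A₄: k=2: 0+2784+14·48·2=4128; k=3: 19488+0+14·29·2=20300 → min 4128 | A₃..A₅: k=3: 0+1160+48·29·20=29000; k=4: 2784+0+48·2·20=4704 → min 4704.
Length 4: A₁..A₄: k=1: 0+4128+13·14·2=4492; k=2: 8736+2784+13·48·2=12768; k=3: 24766+0+13·29·2=25520 → min 4492 | A₂..A₅: k=2: 0+4704+14·48·20=18144; k=3: 19488+1160+14·29·20=28768; k=4: 4128+0+14·2·20=4688 → min 4688.
Length 5: A₁..A₅: k=1: 0+4688+13·14·20=8328; k=2: 8736+4704+13·48·20=25920; k=3: 24766+1160+13·29·20=33466; k=4: 4492+0+13·2·20=5012 → min 5012.
Optimal parenthesization: ((A₁(A₂(A₃A₄)))A₅) with cost 5012.

5012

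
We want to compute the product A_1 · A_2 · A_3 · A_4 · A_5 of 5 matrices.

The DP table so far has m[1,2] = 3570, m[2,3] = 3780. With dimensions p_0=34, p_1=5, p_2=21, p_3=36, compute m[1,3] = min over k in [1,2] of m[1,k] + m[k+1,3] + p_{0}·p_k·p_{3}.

9900

m[1,3] = min over k∈[1,2] of m[1,k]+m[k+1,3]+p_{0}·p_k·p_{3}.
k=1: 0 + 3780 + 34·5·36 = 9900; k=2: 3570 + 0 + 34·21·36 = 29274.
Minimum: 9900 at k=1.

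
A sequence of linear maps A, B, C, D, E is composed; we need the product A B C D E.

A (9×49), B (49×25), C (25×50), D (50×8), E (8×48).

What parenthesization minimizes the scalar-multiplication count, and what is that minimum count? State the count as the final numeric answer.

Adjacent pairs: AB = 9·49·25 = 11025; BC = 49·25·50 = 61250; CD = 25·50·8 = 10000; DE = 50·8·48 = 19200.
Length 3: A..C: k=1: 0+61250+9·49·50=83300; k=2: 11025+0+9·25·50=22275 → min 22275 | B..D: k=2: 0+10000+49·25·8=19800; k=3: 61250+0+49·50·8=80850 → min 19800 | C..E: k=3: 0+19200+25·50·48=79200; k=4: 10000+0+25·8·48=19600 → min 19600.
Length 4: A..D: k=1: 0+19800+9·49·8=23328; k=2: 11025+10000+9·25·8=22825; k=3: 22275+0+9·50·8=25875 → min 22825 | B..E: k=2: 0+19600+49·25·48=78400; k=3: 61250+19200+49·50·48=198050; k=4: 19800+0+49·8·48=38616 → min 38616.
Length 5: A..E: k=1: 0+38616+9·49·48=59784; k=2: 11025+19600+9·25·48=41425; k=3: 22275+19200+9·50·48=63075; k=4: 22825+0+9·8·48=26281 → min 26281.
Optimal parenthesization: (((A B) (C D)) E) with cost 26281.

26281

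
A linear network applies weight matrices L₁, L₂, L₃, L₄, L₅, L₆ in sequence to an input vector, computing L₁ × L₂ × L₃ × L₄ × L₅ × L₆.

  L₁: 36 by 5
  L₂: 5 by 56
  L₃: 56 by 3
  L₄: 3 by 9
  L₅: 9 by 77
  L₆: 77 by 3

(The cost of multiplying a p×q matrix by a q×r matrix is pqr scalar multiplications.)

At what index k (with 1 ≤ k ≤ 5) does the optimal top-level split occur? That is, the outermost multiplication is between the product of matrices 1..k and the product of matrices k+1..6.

Adjacent pairs: L₁L₂ = 36·5·56 = 10080; L₂L₃ = 5·56·3 = 840; L₃L₄ = 56·3·9 = 1512; L₄L₅ = 3·9·77 = 2079; L₅L₆ = 9·77·3 = 2079.
Length 3: L₁..L₃: k=1: 0+840+36·5·3=1380; k=2: 10080+0+36·56·3=16128 → min 1380 | L₂..L₄: k=2: 0+1512+5·56·9=4032; k=3: 840+0+5·3·9=975 → min 975 | L₃..L₅: k=3: 0+2079+56·3·77=15015; k=4: 1512+0+56·9·77=40320 → min 15015 | L₄..L₆: k=4: 0+2079+3·9·3=2160; k=5: 2079+0+3·77·3=2772 → min 2160.
Length 4: L₁..L₄: k=1: 0+975+36·5·9=2595; k=2: 10080+1512+36·56·9=29736; k=3: 1380+0+36·3·9=2352 → min 2352 | L₂..L₅: k=2: 0+15015+5·56·77=36575; k=3: 840+2079+5·3·77=4074; k=4: 975+0+5·9·77=4440 → min 4074 | L₃..L₆: k=3: 0+2160+56·3·3=2664; k=4: 1512+2079+56·9·3=5103; k=5: 15015+0+56·77·3=27951 → min 2664.
Length 5: L₁..L₅: k=1: 0+4074+36·5·77=17934; k=2: 10080+15015+36·56·77=180327; k=3: 1380+2079+36·3·77=11775; k=4: 2352+0+36·9·77=27300 → min 11775 | L₂..L₆: k=2: 0+2664+5·56·3=3504; k=3: 840+2160+5·3·3=3045; k=4: 975+2079+5·9·3=3189; k=5: 4074+0+5·77·3=5229 → min 3045.
Top-level splits: k=1: (L₁..L₁)·(L₂..L₆) → 0+3045+36·5·3 = 3585; k=2: (L₁..L₂)·(L₃..L₆) → 10080+2664+36·56·3 = 18792; k=3: (L₁..L₃)·(L₄..L₆) → 1380+2160+36·3·3 = 3864; k=4: (L₁..L₄)·(L₅..L₆) → 2352+2079+36·9·3 = 5403; k=5: (L₁..L₅)·(L₆..L₆) → 11775+0+36·77·3 = 20091.
Best split is after L₁, i.e. k = 1.

1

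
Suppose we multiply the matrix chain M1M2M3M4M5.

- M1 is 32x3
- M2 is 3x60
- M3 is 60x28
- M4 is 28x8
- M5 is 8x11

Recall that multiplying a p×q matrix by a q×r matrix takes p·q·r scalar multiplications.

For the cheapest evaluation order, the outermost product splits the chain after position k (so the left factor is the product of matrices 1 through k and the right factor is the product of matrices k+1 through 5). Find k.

Adjacent pairs: M1M2 = 32·3·60 = 5760; M2M3 = 3·60·28 = 5040; M3M4 = 60·28·8 = 13440; M4M5 = 28·8·11 = 2464.
Length 3: M1..M3: k=1: 0+5040+32·3·28=7728; k=2: 5760+0+32·60·28=59520 → min 7728 | M2..M4: k=2: 0+13440+3·60·8=14880; k=3: 5040+0+3·28·8=5712 → min 5712 | M3..M5: k=3: 0+2464+60·28·11=20944; k=4: 13440+0+60·8·11=18720 → min 18720.
Length 4: M1..M4: k=1: 0+5712+32·3·8=6480; k=2: 5760+13440+32·60·8=34560; k=3: 7728+0+32·28·8=14896 → min 6480 | M2..M5: k=2: 0+18720+3·60·11=20700; k=3: 5040+2464+3·28·11=8428; k=4: 5712+0+3·8·11=5976 → min 5976.
Top-level splits: k=1: (M1..M1)·(M2..M5) → 0+5976+32·3·11 = 7032; k=2: (M1..M2)·(M3..M5) → 5760+18720+32·60·11 = 45600; k=3: (M1..M3)·(M4..M5) → 7728+2464+32·28·11 = 20048; k=4: (M1..M4)·(M5..M5) → 6480+0+32·8·11 = 9296.
Best split is after M1, i.e. k = 1.

1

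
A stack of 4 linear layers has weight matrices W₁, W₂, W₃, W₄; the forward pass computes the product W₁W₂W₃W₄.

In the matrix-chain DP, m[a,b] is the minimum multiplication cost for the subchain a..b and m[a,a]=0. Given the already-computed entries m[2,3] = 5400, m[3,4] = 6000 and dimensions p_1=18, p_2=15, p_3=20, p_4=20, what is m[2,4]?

m[2,4] = min over k∈[2,3] of m[2,k]+m[k+1,4]+p_{1}·p_k·p_{4}.
k=2: 0 + 6000 + 18·15·20 = 11400; k=3: 5400 + 0 + 18·20·20 = 12600.
Minimum: 11400 at k=2.

11400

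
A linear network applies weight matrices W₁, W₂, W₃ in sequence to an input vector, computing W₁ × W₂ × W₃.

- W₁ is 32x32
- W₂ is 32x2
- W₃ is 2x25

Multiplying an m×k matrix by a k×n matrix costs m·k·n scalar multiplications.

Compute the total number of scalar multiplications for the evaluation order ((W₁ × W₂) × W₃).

3648

(W₁ × W₂): 32×32 by 32×2 → 32×2, cost 32·32·2 = 2048
((W₁ × W₂) × W₃): 32×2 by 2×25 → 32×25, cost 32·2·25 = 1600; cumulative 3648
Total: 3648 scalar multiplications.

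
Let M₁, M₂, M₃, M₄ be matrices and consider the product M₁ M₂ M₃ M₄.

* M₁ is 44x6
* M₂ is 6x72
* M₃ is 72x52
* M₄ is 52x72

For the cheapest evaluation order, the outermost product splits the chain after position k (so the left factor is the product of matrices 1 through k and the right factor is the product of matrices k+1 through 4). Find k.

1

Adjacent pairs: M₁M₂ = 44·6·72 = 19008; M₂M₃ = 6·72·52 = 22464; M₃M₄ = 72·52·72 = 269568.
Length 3: M₁..M₃: k=1: 0+22464+44·6·52=36192; k=2: 19008+0+44·72·52=183744 → min 36192 | M₂..M₄: k=2: 0+269568+6·72·72=300672; k=3: 22464+0+6·52·72=44928 → min 44928.
Top-level splits: k=1: (M₁..M₁)·(M₂..M₄) → 0+44928+44·6·72 = 63936; k=2: (M₁..M₂)·(M₃..M₄) → 19008+269568+44·72·72 = 516672; k=3: (M₁..M₃)·(M₄..M₄) → 36192+0+44·52·72 = 200928.
Best split is after M₁, i.e. k = 1.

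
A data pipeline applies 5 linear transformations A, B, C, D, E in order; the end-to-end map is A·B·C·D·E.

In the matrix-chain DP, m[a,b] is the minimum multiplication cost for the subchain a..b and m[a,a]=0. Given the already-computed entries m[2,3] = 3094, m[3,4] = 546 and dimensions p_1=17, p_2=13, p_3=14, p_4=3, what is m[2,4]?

1209

m[2,4] = min over k∈[2,3] of m[2,k]+m[k+1,4]+p_{1}·p_k·p_{4}.
k=2: 0 + 546 + 17·13·3 = 1209; k=3: 3094 + 0 + 17·14·3 = 3808.
Minimum: 1209 at k=2.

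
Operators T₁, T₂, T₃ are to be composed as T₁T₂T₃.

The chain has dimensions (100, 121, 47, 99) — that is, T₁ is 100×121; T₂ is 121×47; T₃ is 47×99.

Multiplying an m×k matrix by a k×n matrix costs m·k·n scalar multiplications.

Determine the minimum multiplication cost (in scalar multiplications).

Order (T₁(T₂T₃)): (T₂T₃): 121×47 by 47×99 → 121×99, cost 121·47·99 = 563013; (T₁(T₂T₃)): 100×121 by 121×99 → 100×99, cost 100·121·99 = 1197900; cumulative 1760913. Total 1760913.
Order ((T₁T₂)T₃): (T₁T₂): 100×121 by 121×47 → 100×47, cost 100·121·47 = 568700; ((T₁T₂)T₃): 100×47 by 47×99 → 100×99, cost 100·47·99 = 465300; cumulative 1034000. Total 1034000.
Minimum: 1034000.

1034000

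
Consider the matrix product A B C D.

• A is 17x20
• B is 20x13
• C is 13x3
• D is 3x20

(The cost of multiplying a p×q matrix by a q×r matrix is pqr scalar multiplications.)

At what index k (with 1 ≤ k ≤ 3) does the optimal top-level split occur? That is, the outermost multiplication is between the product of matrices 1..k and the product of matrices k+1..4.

Adjacent pairs: AB = 17·20·13 = 4420; BC = 20·13·3 = 780; CD = 13·3·20 = 780.
Length 3: A..C: k=1: 0+780+17·20·3=1800; k=2: 4420+0+17·13·3=5083 → min 1800 | B..D: k=2: 0+780+20·13·20=5980; k=3: 780+0+20·3·20=1980 → min 1980.
Top-level splits: k=1: (A..A)·(B..D) → 0+1980+17·20·20 = 8780; k=2: (A..B)·(C..D) → 4420+780+17·13·20 = 9620; k=3: (A..C)·(D..D) → 1800+0+17·3·20 = 2820.
Best split is after C, i.e. k = 3.

3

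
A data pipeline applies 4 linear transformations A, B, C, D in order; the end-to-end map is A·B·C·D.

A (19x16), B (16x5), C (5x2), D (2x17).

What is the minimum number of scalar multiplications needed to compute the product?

Adjacent pairs: AB = 19·16·5 = 1520; BC = 16·5·2 = 160; CD = 5·2·17 = 170.
Length 3: A..C: k=1: 0+160+19·16·2=768; k=2: 1520+0+19·5·2=1710 → min 768 | B..D: k=2: 0+170+16·5·17=1530; k=3: 160+0+16·2·17=704 → min 704.
Length 4: A..D: k=1: 0+704+19·16·17=5872; k=2: 1520+170+19·5·17=3305; k=3: 768+0+19·2·17=1414 → min 1414.
Optimal order: ((A·(B·C))·D) with cost 1414.

1414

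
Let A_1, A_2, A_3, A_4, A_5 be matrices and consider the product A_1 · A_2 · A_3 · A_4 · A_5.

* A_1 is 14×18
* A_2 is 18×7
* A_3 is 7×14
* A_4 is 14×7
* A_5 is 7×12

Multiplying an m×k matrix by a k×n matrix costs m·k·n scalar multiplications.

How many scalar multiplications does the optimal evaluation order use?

Adjacent pairs: A_1A_2 = 14·18·7 = 1764; A_2A_3 = 18·7·14 = 1764; A_3A_4 = 7·14·7 = 686; A_4A_5 = 14·7·12 = 1176.
Length 3: A_1..A_3: k=1: 0+1764+14·18·14=5292; k=2: 1764+0+14·7·14=3136 → min 3136 | A_2..A_4: k=2: 0+686+18·7·7=1568; k=3: 1764+0+18·14·7=3528 → min 1568 | A_3..A_5: k=3: 0+1176+7·14·12=2352; k=4: 686+0+7·7·12=1274 → min 1274.
Length 4: A_1..A_4: k=1: 0+1568+14·18·7=3332; k=2: 1764+686+14·7·7=3136; k=3: 3136+0+14·14·7=4508 → min 3136 | A_2..A_5: k=2: 0+1274+18·7·12=2786; k=3: 1764+1176+18·14·12=5964; k=4: 1568+0+18·7·12=3080 → min 2786.
Length 5: A_1..A_5: k=1: 0+2786+14·18·12=5810; k=2: 1764+1274+14·7·12=4214; k=3: 3136+1176+14·14·12=6664; k=4: 3136+0+14·7·12=4312 → min 4214.
Optimal order: ((A_1 · A_2) · ((A_3 · A_4) · A_5)) with cost 4214.

4214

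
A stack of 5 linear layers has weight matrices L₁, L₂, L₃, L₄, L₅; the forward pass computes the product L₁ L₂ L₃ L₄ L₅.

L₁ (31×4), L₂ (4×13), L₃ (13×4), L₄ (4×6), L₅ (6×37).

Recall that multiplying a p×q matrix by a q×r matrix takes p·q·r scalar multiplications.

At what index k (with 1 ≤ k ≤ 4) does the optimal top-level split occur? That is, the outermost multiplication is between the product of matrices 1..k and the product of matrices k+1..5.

1

Adjacent pairs: L₁L₂ = 31·4·13 = 1612; L₂L₃ = 4·13·4 = 208; L₃L₄ = 13·4·6 = 312; L₄L₅ = 4·6·37 = 888.
Length 3: L₁..L₃: k=1: 0+208+31·4·4=704; k=2: 1612+0+31·13·4=3224 → min 704 | L₂..L₄: k=2: 0+312+4·13·6=624; k=3: 208+0+4·4·6=304 → min 304 | L₃..L₅: k=3: 0+888+13·4·37=2812; k=4: 312+0+13·6·37=3198 → min 2812.
Length 4: L₁..L₄: k=1: 0+304+31·4·6=1048; k=2: 1612+312+31·13·6=4342; k=3: 704+0+31·4·6=1448 → min 1048 | L₂..L₅: k=2: 0+2812+4·13·37=4736; k=3: 208+888+4·4·37=1688; k=4: 304+0+4·6·37=1192 → min 1192.
Top-level splits: k=1: (L₁..L₁)·(L₂..L₅) → 0+1192+31·4·37 = 5780; k=2: (L₁..L₂)·(L₃..L₅) → 1612+2812+31·13·37 = 19335; k=3: (L₁..L₃)·(L₄..L₅) → 704+888+31·4·37 = 6180; k=4: (L₁..L₄)·(L₅..L₅) → 1048+0+31·6·37 = 7930.
Best split is after L₁, i.e. k = 1.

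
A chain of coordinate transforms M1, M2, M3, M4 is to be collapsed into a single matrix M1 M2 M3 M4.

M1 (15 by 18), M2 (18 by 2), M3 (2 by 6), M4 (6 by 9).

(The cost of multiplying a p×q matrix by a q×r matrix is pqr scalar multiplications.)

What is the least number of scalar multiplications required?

Adjacent pairs: M1M2 = 15·18·2 = 540; M2M3 = 18·2·6 = 216; M3M4 = 2·6·9 = 108.
Length 3: M1..M3: k=1: 0+216+15·18·6=1836; k=2: 540+0+15·2·6=720 → min 720 | M2..M4: k=2: 0+108+18·2·9=432; k=3: 216+0+18·6·9=1188 → min 432.
Length 4: M1..M4: k=1: 0+432+15·18·9=2862; k=2: 540+108+15·2·9=918; k=3: 720+0+15·6·9=1530 → min 918.
Optimal order: ((M1 M2) (M3 M4)) with cost 918.

918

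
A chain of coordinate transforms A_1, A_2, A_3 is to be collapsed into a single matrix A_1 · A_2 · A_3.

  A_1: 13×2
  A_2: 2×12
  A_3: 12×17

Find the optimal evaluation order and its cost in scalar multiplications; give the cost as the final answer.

(A_1 · (A_2 · A_3)): cost 850.
((A_1 · A_2) · A_3): cost 2964.
Optimal: (A_1 · (A_2 · A_3)) with cost 850.

850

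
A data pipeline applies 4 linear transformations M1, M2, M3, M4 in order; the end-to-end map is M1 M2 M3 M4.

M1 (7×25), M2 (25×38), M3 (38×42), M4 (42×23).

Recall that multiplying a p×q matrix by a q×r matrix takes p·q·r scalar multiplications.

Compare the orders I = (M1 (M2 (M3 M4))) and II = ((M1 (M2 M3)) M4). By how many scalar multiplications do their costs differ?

8571

Order I = (M1 (M2 (M3 M4))): (M3 M4): 38×42 by 42×23 → 38×23, cost 38·42·23 = 36708; (M2 (M3 M4)): 25×38 by 38×23 → 25×23, cost 25·38·23 = 21850; cumulative 58558; (M1 (M2 (M3 M4))): 7×25 by 25×23 → 7×23, cost 7·25·23 = 4025; cumulative 62583. Total 62583.
Order II = ((M1 (M2 M3)) M4): (M2 M3): 25×38 by 38×42 → 25×42, cost 25·38·42 = 39900; (M1 (M2 M3)): 7×25 by 25×42 → 7×42, cost 7·25·42 = 7350; cumulative 47250; ((M1 (M2 M3)) M4): 7×42 by 42×23 → 7×23, cost 7·42·23 = 6762; cumulative 54012. Total 54012.
Difference: |62583 − 54012| = 8571.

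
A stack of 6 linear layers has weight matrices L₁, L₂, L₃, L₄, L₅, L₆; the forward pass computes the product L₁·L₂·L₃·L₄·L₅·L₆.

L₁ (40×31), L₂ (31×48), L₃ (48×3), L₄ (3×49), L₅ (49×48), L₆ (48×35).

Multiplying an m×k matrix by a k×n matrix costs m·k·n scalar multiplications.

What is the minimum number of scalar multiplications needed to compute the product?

Adjacent pairs: L₁L₂ = 40·31·48 = 59520; L₂L₃ = 31·48·3 = 4464; L₃L₄ = 48·3·49 = 7056; L₄L₅ = 3·49·48 = 7056; L₅L₆ = 49·48·35 = 82320.
Length 3: L₁..L₃: k=1: 0+4464+40·31·3=8184; k=2: 59520+0+40·48·3=65280 → min 8184 | L₂..L₄: k=2: 0+7056+31·48·49=79968; k=3: 4464+0+31·3·49=9021 → min 9021 | L₃..L₅: k=3: 0+7056+48·3·48=13968; k=4: 7056+0+48·49·48=119952 → min 13968 | L₄..L₆: k=4: 0+82320+3·49·35=87465; k=5: 7056+0+3·48·35=12096 → min 12096.
Length 4: L₁..L₄: k=1: 0+9021+40·31·49=69781; k=2: 59520+7056+40·48·49=160656; k=3: 8184+0+40·3·49=14064 → min 14064 | L₂..L₅: k=2: 0+13968+31·48·48=85392; k=3: 4464+7056+31·3·48=15984; k=4: 9021+0+31·49·48=81933 → min 15984 | L₃..L₆: k=3: 0+12096+48·3·35=17136; k=4: 7056+82320+48·49·35=171696; k=5: 13968+0+48·48·35=94608 → min 17136.
Length 5: L₁..L₅: k=1: 0+15984+40·31·48=75504; k=2: 59520+13968+40·48·48=165648; k=3: 8184+7056+40·3·48=21000; k=4: 14064+0+40·49·48=108144 → min 21000 | L₂..L₆: k=2: 0+17136+31·48·35=69216; k=3: 4464+12096+31·3·35=19815; k=4: 9021+82320+31·49·35=144506; k=5: 15984+0+31·48·35=68064 → min 19815.
Length 6: L₁..L₆: k=1: 0+19815+40·31·35=63215; k=2: 59520+17136+40·48·35=143856; k=3: 8184+12096+40·3·35=24480; k=4: 14064+82320+40·49·35=164984; k=5: 21000+0+40·48·35=88200 → min 24480.
Optimal order: ((L₁·(L₂·L₃))·((L₄·L₅)·L₆)) with cost 24480.

24480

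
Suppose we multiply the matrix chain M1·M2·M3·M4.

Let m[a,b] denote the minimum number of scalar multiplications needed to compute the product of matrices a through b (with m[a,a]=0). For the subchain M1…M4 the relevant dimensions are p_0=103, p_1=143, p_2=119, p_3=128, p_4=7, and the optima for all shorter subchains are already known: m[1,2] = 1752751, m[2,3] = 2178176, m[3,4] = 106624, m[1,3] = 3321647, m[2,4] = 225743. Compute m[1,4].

328846

m[1,4] = min over k∈[1,3] of m[1,k]+m[k+1,4]+p_{0}·p_k·p_{4}.
k=1: 0 + 225743 + 103·143·7 = 328846; k=2: 1752751 + 106624 + 103·119·7 = 1945174; k=3: 3321647 + 0 + 103·128·7 = 3413935.
Minimum: 328846 at k=1.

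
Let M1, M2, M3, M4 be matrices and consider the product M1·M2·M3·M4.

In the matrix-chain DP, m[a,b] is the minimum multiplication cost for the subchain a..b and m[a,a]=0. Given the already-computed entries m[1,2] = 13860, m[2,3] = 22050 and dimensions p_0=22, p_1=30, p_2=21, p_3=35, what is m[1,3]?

m[1,3] = min over k∈[1,2] of m[1,k]+m[k+1,3]+p_{0}·p_k·p_{3}.
k=1: 0 + 22050 + 22·30·35 = 45150; k=2: 13860 + 0 + 22·21·35 = 30030.
Minimum: 30030 at k=2.

30030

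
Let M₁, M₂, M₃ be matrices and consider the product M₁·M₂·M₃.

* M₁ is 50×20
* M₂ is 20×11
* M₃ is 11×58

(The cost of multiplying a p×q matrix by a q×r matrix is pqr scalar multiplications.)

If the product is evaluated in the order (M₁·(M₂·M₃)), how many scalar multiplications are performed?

(M₂·M₃): 20×11 by 11×58 → 20×58, cost 20·11·58 = 12760
(M₁·(M₂·M₃)): 50×20 by 20×58 → 50×58, cost 50·20·58 = 58000; cumulative 70760
Total: 70760 scalar multiplications.

70760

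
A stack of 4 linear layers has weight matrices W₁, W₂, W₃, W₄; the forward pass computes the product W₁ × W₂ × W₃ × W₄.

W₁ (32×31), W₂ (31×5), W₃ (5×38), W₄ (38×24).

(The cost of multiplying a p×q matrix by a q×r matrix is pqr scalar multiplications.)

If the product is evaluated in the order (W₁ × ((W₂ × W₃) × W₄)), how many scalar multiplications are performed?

57970

(W₂ × W₃): 31×5 by 5×38 → 31×38, cost 31·5·38 = 5890
((W₂ × W₃) × W₄): 31×38 by 38×24 → 31×24, cost 31·38·24 = 28272; cumulative 34162
(W₁ × ((W₂ × W₃) × W₄)): 32×31 by 31×24 → 32×24, cost 32·31·24 = 23808; cumulative 57970
Total: 57970 scalar multiplications.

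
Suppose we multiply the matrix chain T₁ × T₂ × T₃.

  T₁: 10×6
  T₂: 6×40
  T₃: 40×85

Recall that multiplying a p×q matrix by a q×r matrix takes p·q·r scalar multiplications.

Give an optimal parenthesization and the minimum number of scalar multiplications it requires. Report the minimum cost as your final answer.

25500

(T₁ × (T₂ × T₃)): cost 25500.
((T₁ × T₂) × T₃): cost 36400.
Optimal: (T₁ × (T₂ × T₃)) with cost 25500.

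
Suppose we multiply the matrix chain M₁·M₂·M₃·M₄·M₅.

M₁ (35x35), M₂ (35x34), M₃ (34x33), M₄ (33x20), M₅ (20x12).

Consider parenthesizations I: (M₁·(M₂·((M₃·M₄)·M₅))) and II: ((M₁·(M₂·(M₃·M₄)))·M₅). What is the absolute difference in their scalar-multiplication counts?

Order I = (M₁·(M₂·((M₃·M₄)·M₅))): (M₃·M₄): 34×33 by 33×20 → 34×20, cost 34·33·20 = 22440; ((M₃·M₄)·M₅): 34×20 by 20×12 → 34×12, cost 34·20·12 = 8160; cumulative 30600; (M₂·((M₃·M₄)·M₅)): 35×34 by 34×12 → 35×12, cost 35·34·12 = 14280; cumulative 44880; (M₁·(M₂·((M₃·M₄)·M₅))): 35×35 by 35×12 → 35×12, cost 35·35·12 = 14700; cumulative 59580. Total 59580.
Order II = ((M₁·(M₂·(M₃·M₄)))·M₅): (M₃·M₄): 34×33 by 33×20 → 34×20, cost 34·33·20 = 22440; (M₂·(M₃·M₄)): 35×34 by 34×20 → 35×20, cost 35·34·20 = 23800; cumulative 46240; (M₁·(M₂·(M₃·M₄))): 35×35 by 35×20 → 35×20, cost 35·35·20 = 24500; cumulative 70740; ((M₁·(M₂·(M₃·M₄)))·M₅): 35×20 by 20×12 → 35×12, cost 35·20·12 = 8400; cumulative 79140. Total 79140.
Difference: |59580 − 79140| = 19560.

19560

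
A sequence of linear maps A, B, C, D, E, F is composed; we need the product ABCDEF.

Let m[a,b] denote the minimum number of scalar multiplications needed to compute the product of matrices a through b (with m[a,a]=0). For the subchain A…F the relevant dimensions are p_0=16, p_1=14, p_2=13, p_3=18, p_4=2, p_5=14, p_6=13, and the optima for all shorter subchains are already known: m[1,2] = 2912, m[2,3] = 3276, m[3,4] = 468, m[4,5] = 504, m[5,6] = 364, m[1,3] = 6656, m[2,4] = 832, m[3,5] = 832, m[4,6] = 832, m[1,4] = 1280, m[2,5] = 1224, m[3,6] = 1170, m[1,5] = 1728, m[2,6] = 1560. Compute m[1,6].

2060

m[1,6] = min over k∈[1,5] of m[1,k]+m[k+1,6]+p_{0}·p_k·p_{6}.
k=1: 0 + 1560 + 16·14·13 = 4472; k=2: 2912 + 1170 + 16·13·13 = 6786; k=3: 6656 + 832 + 16·18·13 = 11232; k=4: 1280 + 364 + 16·2·13 = 2060; k=5: 1728 + 0 + 16·14·13 = 4640.
Minimum: 2060 at k=4.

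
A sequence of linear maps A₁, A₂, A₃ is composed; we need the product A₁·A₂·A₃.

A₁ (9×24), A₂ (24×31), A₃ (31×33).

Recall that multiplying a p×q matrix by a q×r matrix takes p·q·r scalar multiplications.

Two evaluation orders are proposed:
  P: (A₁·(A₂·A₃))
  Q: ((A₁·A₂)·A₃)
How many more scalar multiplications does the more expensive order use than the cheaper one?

Order P = (A₁·(A₂·A₃)): (A₂·A₃): 24×31 by 31×33 → 24×33, cost 24·31·33 = 24552; (A₁·(A₂·A₃)): 9×24 by 24×33 → 9×33, cost 9·24·33 = 7128; cumulative 31680. Total 31680.
Order Q = ((A₁·A₂)·A₃): (A₁·A₂): 9×24 by 24×31 → 9×31, cost 9·24·31 = 6696; ((A₁·A₂)·A₃): 9×31 by 31×33 → 9×33, cost 9·31·33 = 9207; cumulative 15903. Total 15903.
Difference: |31680 − 15903| = 15777.

15777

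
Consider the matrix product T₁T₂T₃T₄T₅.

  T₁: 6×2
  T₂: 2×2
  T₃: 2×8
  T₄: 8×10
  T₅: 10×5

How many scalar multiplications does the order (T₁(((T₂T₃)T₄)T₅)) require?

(T₂T₃): 2×2 by 2×8 → 2×8, cost 2·2·8 = 32
((T₂T₃)T₄): 2×8 by 8×10 → 2×10, cost 2·8·10 = 160; cumulative 192
(((T₂T₃)T₄)T₅): 2×10 by 10×5 → 2×5, cost 2·10·5 = 100; cumulative 292
(T₁(((T₂T₃)T₄)T₅)): 6×2 by 2×5 → 6×5, cost 6·2·5 = 60; cumulative 352
Total: 352 scalar multiplications.

352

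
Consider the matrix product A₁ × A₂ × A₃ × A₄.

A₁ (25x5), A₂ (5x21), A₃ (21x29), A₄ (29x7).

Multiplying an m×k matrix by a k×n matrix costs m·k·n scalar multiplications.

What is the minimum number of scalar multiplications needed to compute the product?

Adjacent pairs: A₁A₂ = 25·5·21 = 2625; A₂A₃ = 5·21·29 = 3045; A₃A₄ = 21·29·7 = 4263.
Length 3: A₁..A₃: k=1: 0+3045+25·5·29=6670; k=2: 2625+0+25·21·29=17850 → min 6670 | A₂..A₄: k=2: 0+4263+5·21·7=4998; k=3: 3045+0+5·29·7=4060 → min 4060.
Length 4: A₁..A₄: k=1: 0+4060+25·5·7=4935; k=2: 2625+4263+25·21·7=10563; k=3: 6670+0+25·29·7=11745 → min 4935.
Optimal order: (A₁ × ((A₂ × A₃) × A₄)) with cost 4935.

4935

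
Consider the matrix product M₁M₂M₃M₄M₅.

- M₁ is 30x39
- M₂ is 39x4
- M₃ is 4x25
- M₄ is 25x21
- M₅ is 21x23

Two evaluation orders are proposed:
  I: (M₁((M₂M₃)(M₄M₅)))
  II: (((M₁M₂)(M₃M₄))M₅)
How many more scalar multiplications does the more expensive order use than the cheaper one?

41520

Order I = (M₁((M₂M₃)(M₄M₅))): (M₂M₃): 39×4 by 4×25 → 39×25, cost 39·4·25 = 3900; (M₄M₅): 25×21 by 21×23 → 25×23, cost 25·21·23 = 12075; ((M₂M₃)(M₄M₅)): 39×25 by 25×23 → 39×23, cost 39·25·23 = 22425; cumulative 38400; (M₁((M₂M₃)(M₄M₅))): 30×39 by 39×23 → 30×23, cost 30·39·23 = 26910; cumulative 65310. Total 65310.
Order II = (((M₁M₂)(M₃M₄))M₅): (M₁M₂): 30×39 by 39×4 → 30×4, cost 30·39·4 = 4680; (M₃M₄): 4×25 by 25×21 → 4×21, cost 4·25·21 = 2100; ((M₁M₂)(M₃M₄)): 30×4 by 4×21 → 30×21, cost 30·4·21 = 2520; cumulative 9300; (((M₁M₂)(M₃M₄))M₅): 30×21 by 21×23 → 30×23, cost 30·21·23 = 14490; cumulative 23790. Total 23790.
Difference: |65310 − 23790| = 41520.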